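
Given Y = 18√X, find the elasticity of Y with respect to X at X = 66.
Elasticity = 1/2

Elasticity = (dY/dX) · (X/Y)

dY/dX = 9/√X
At X = 66: dY/dX = 3·√66/22, Y = 18·√66

Elasticity = (3·√66/22) · (66 / (18·√66)) = 1/2

Interpretation: for a small percentage change in X, the percentage change in Y is approximately 0.50 times as large.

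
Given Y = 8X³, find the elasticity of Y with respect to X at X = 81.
Elasticity = 3

Elasticity = (dY/dX) · (X/Y)

dY/dX = 24·X²
At X = 81: dY/dX = 157464, Y = 4251528

Elasticity = 157464 · (81 / 4251528) = 3

Interpretation: for a small percentage change in X, the percentage change in Y is approximately 3.00 times as large.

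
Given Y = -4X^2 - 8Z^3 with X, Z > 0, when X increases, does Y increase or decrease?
Y decreases

Taking the partial derivative:
∂Y/∂X = -8X

∂Y/∂X = -8X < 0 (assuming positive values)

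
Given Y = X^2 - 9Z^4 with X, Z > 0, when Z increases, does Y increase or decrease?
Y decreases

Taking the partial derivative:
∂Y/∂Z = -36Z^3

∂Y/∂Z = -36Z^3 < 0 (assuming positive values)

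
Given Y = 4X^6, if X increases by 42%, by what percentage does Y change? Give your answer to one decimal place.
719.8%

For Y = 4X^6:
If X → X(1 + 0.42)
Then Y → Y · (1 + 0.42)^6
     ≈ Y · 8.1984

Percentage change = ((1 + 0.42)^6 − 1) × 100% ≈ 719.8%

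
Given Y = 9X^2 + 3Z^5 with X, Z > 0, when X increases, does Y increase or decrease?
Y increases

Taking the partial derivative:
∂Y/∂X = 18X

∂Y/∂X = 18X > 0 (assuming positive values)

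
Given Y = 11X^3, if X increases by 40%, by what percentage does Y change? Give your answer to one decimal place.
174.4%

For Y = 11X^3:
If X → X(1 + 0.4)
Then Y → Y · (1 + 0.4)^3
     = Y · 2.7440

Percentage change = ((1 + 0.4)^3 − 1) × 100% = 174.4%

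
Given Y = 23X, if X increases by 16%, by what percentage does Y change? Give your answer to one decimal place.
16.0%

For Y = 23X:
If X → X(1 + 0.16)
Then Y → Y · (1 + 0.16)^1
     = Y · 1.1600

Percentage change = ((1 + 0.16)^1 − 1) × 100% = 16.0%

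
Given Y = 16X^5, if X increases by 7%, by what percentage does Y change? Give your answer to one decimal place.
40.3%

For Y = 16X^5:
If X → X(1 + 0.07)
Then Y → Y · (1 + 0.07)^5
     ≈ Y · 1.4026

Percentage change = ((1 + 0.07)^5 − 1) × 100% ≈ 40.3%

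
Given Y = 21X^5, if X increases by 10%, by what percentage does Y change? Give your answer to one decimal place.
61.1%

For Y = 21X^5:
If X → X(1 + 0.1)
Then Y → Y · (1 + 0.1)^5
     ≈ Y · 1.6105

Percentage change = ((1 + 0.1)^5 − 1) × 100% ≈ 61.1%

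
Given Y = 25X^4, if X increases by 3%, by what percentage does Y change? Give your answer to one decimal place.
12.6%

For Y = 25X^4:
If X → X(1 + 0.03)
Then Y → Y · (1 + 0.03)^4
     ≈ Y · 1.1255

Percentage change = ((1 + 0.03)^4 − 1) × 100% ≈ 12.6%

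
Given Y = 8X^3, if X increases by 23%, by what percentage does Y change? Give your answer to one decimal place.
86.1%

For Y = 8X^3:
If X → X(1 + 0.23)
Then Y → Y · (1 + 0.23)^3
     ≈ Y · 1.8609

Percentage change = ((1 + 0.23)^3 − 1) × 100% ≈ 86.1%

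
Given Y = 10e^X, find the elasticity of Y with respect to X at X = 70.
Elasticity = 70

Elasticity = (dY/dX) · (X/Y)

dY/dX = 10·e^X
At X = 70: dY/dX = 10·e^70, Y = 10·e^70

Elasticity = (10·e^70) · (70 / (10·e^70)) = 70

Interpretation: for a small percentage change in X, the percentage change in Y is approximately 70.00 times as large.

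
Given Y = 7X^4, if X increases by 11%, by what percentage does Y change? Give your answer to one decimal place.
51.8%

For Y = 7X^4:
If X → X(1 + 0.11)
Then Y → Y · (1 + 0.11)^4
     ≈ Y · 1.5181

Percentage change = ((1 + 0.11)^4 − 1) × 100% ≈ 51.8%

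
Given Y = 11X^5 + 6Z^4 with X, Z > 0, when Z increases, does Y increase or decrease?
Y increases

Taking the partial derivative:
∂Y/∂Z = 24Z^3

∂Y/∂Z = 24Z^3 > 0 (assuming positive values)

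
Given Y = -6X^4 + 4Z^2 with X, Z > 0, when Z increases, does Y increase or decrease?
Y increases

Taking the partial derivative:
∂Y/∂Z = 8Z

∂Y/∂Z = 8Z > 0 (assuming positive values)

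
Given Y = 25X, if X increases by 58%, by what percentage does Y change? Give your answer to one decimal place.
58.0%

For Y = 25X:
If X → X(1 + 0.58)
Then Y → Y · (1 + 0.58)^1
     = Y · 1.5800

Percentage change = ((1 + 0.58)^1 − 1) × 100% = 58.0%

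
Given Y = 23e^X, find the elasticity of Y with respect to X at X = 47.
Elasticity = 47

Elasticity = (dY/dX) · (X/Y)

dY/dX = 23·e^X
At X = 47: dY/dX = 23·e^47, Y = 23·e^47

Elasticity = (23·e^47) · (47 / (23·e^47)) = 47

Interpretation: for a small percentage change in X, the percentage change in Y is approximately 47.00 times as large.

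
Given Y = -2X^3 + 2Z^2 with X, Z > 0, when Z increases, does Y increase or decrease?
Y increases

Taking the partial derivative:
∂Y/∂Z = 4Z

∂Y/∂Z = 4Z > 0 (assuming positive values)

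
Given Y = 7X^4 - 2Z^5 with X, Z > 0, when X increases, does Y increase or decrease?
Y increases

Taking the partial derivative:
∂Y/∂X = 28X^3

∂Y/∂X = 28X^3 > 0 (assuming positive values)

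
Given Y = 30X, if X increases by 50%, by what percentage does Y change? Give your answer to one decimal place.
50.0%

For Y = 30X:
If X → X(1 + 0.5)
Then Y → Y · (1 + 0.5)^1
     = Y · 1.5000

Percentage change = ((1 + 0.5)^1 − 1) × 100% = 50.0%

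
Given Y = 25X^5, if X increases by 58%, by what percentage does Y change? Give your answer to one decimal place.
884.7%

For Y = 25X^5:
If X → X(1 + 0.58)
Then Y → Y · (1 + 0.58)^5
     ≈ Y · 9.8466

Percentage change = ((1 + 0.58)^5 − 1) × 100% ≈ 884.7%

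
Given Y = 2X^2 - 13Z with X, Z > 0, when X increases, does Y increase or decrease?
Y increases

Taking the partial derivative:
∂Y/∂X = 4X

∂Y/∂X = 4X > 0 (assuming positive values)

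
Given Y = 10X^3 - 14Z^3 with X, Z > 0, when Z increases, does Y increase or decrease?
Y decreases

Taking the partial derivative:
∂Y/∂Z = -42Z^2

∂Y/∂Z = -42Z^2 < 0 (assuming positive values)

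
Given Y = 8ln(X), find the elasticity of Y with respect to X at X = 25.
Elasticity = 1/ln(25) ≈ 0.3107

Elasticity = (dY/dX) · (X/Y)

dY/dX = 8/X
At X = 25: dY/dX = 8/25, Y = 8·ln(25)

Elasticity = (8/25) · (25 / (8·ln(25))) = 1/ln(25) ≈ 0.3107

Interpretation: for a small percentage change in X, the percentage change in Y is approximately 0.31 times as large.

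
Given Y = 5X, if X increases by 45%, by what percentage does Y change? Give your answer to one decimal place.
45.0%

For Y = 5X:
If X → X(1 + 0.45)
Then Y → Y · (1 + 0.45)^1
     = Y · 1.4500

Percentage change = ((1 + 0.45)^1 − 1) × 100% = 45.0%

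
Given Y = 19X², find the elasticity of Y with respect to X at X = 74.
Elasticity = 2

Elasticity = (dY/dX) · (X/Y)

dY/dX = 38·X
At X = 74: dY/dX = 2812, Y = 104044

Elasticity = 2812 · (74 / 104044) = 2

Interpretation: for a small percentage change in X, the percentage change in Y is approximately 2.00 times as large.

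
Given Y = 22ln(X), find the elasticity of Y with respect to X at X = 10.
Elasticity = 1/ln(10) ≈ 0.4343

Elasticity = (dY/dX) · (X/Y)

dY/dX = 22/X
At X = 10: dY/dX = 11/5, Y = 22·ln(10)

Elasticity = (11/5) · (10 / (22·ln(10))) = 1/ln(10) ≈ 0.4343

Interpretation: for a small percentage change in X, the percentage change in Y is approximately 0.43 times as large.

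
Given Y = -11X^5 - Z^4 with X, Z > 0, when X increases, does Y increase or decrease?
Y decreases

Taking the partial derivative:
∂Y/∂X = -55X^4

∂Y/∂X = -55X^4 < 0 (assuming positive values)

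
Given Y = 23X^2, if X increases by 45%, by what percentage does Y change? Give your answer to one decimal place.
110.3%

For Y = 23X^2:
If X → X(1 + 0.45)
Then Y → Y · (1 + 0.45)^2
     = Y · 2.1025

Percentage change = ((1 + 0.45)^2 − 1) × 100% ≈ 110.3%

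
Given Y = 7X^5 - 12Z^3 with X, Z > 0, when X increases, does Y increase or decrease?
Y increases

Taking the partial derivative:
∂Y/∂X = 35X^4

∂Y/∂X = 35X^4 > 0 (assuming positive values)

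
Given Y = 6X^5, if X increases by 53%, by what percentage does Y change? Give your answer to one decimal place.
738.4%

For Y = 6X^5:
If X → X(1 + 0.53)
Then Y → Y · (1 + 0.53)^5
     ≈ Y · 8.3841

Percentage change = ((1 + 0.53)^5 − 1) × 100% ≈ 738.4%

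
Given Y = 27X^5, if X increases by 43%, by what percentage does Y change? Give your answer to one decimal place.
498.0%

For Y = 27X^5:
If X → X(1 + 0.43)
Then Y → Y · (1 + 0.43)^5
     ≈ Y · 5.9797

Percentage change = ((1 + 0.43)^5 − 1) × 100% ≈ 498.0%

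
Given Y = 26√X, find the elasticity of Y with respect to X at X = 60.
Elasticity = 1/2

Elasticity = (dY/dX) · (X/Y)

dY/dX = 13/√X
At X = 60: dY/dX = 13·√15/30, Y = 52·√15

Elasticity = (13·√15/30) · (60 / (52·√15)) = 1/2

Interpretation: for a small percentage change in X, the percentage change in Y is approximately 0.50 times as large.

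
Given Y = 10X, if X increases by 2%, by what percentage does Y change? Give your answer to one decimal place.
2.0%

For Y = 10X:
If X → X(1 + 0.02)
Then Y → Y · (1 + 0.02)^1
     = Y · 1.0200

Percentage change = ((1 + 0.02)^1 − 1) × 100% = 2.0%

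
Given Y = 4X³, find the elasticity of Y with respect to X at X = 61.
Elasticity = 3

Elasticity = (dY/dX) · (X/Y)

dY/dX = 12·X²
At X = 61: dY/dX = 44652, Y = 907924

Elasticity = 44652 · (61 / 907924) = 3

Interpretation: for a small percentage change in X, the percentage change in Y is approximately 3.00 times as large.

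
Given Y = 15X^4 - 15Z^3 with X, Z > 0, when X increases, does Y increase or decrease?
Y increases

Taking the partial derivative:
∂Y/∂X = 60X^3

∂Y/∂X = 60X^3 > 0 (assuming positive values)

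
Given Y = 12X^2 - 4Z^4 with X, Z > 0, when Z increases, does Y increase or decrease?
Y decreases

Taking the partial derivative:
∂Y/∂Z = -16Z^3

∂Y/∂Z = -16Z^3 < 0 (assuming positive values)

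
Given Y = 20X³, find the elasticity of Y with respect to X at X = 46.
Elasticity = 3

Elasticity = (dY/dX) · (X/Y)

dY/dX = 60·X²
At X = 46: dY/dX = 126960, Y = 1946720

Elasticity = 126960 · (46 / 1946720) = 3

Interpretation: for a small percentage change in X, the percentage change in Y is approximately 3.00 times as large.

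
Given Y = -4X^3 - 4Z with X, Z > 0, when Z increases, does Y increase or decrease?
Y decreases

Taking the partial derivative:
∂Y/∂Z = -4

∂Y/∂Z = -4 < 0 (assuming positive values)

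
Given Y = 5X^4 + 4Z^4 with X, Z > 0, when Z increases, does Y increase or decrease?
Y increases

Taking the partial derivative:
∂Y/∂Z = 16Z^3

∂Y/∂Z = 16Z^3 > 0 (assuming positive values)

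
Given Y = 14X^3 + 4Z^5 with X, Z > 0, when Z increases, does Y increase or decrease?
Y increases

Taking the partial derivative:
∂Y/∂Z = 20Z^4

∂Y/∂Z = 20Z^4 > 0 (assuming positive values)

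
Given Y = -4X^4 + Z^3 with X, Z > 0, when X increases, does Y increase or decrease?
Y decreases

Taking the partial derivative:
∂Y/∂X = -16X^3

∂Y/∂X = -16X^3 < 0 (assuming positive values)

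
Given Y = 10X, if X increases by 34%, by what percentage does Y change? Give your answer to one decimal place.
34.0%

For Y = 10X:
If X → X(1 + 0.34)
Then Y → Y · (1 + 0.34)^1
     = Y · 1.3400

Percentage change = ((1 + 0.34)^1 − 1) × 100% = 34.0%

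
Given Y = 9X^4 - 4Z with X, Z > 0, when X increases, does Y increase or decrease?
Y increases

Taking the partial derivative:
∂Y/∂X = 36X^3

∂Y/∂X = 36X^3 > 0 (assuming positive values)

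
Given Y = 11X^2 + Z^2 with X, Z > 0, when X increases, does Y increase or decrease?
Y increases

Taking the partial derivative:
∂Y/∂X = 22X

∂Y/∂X = 22X > 0 (assuming positive values)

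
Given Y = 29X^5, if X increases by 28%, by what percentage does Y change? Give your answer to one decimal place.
243.6%

For Y = 29X^5:
If X → X(1 + 0.28)
Then Y → Y · (1 + 0.28)^5
     ≈ Y · 3.4360

Percentage change = ((1 + 0.28)^5 − 1) × 100% ≈ 243.6%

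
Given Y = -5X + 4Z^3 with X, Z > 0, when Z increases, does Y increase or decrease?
Y increases

Taking the partial derivative:
∂Y/∂Z = 12Z^2

∂Y/∂Z = 12Z^2 > 0 (assuming positive values)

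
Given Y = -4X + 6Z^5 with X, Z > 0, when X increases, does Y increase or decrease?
Y decreases

Taking the partial derivative:
∂Y/∂X = -4

∂Y/∂X = -4 < 0 (assuming positive values)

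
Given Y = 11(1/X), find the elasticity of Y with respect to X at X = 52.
Elasticity = -1

Elasticity = (dY/dX) · (X/Y)

dY/dX = -11/X²
At X = 52: dY/dX = -11/2704, Y = 11/52

Elasticity = (-11/2704) · (52 / (11/52)) = -1

Interpretation: for a small percentage change in X, the percentage change in Y is approximately -1.00 times as large.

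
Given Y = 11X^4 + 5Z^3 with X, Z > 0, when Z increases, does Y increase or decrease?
Y increases

Taking the partial derivative:
∂Y/∂Z = 15Z^2

∂Y/∂Z = 15Z^2 > 0 (assuming positive values)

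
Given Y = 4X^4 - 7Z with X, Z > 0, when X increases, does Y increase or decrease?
Y increases

Taking the partial derivative:
∂Y/∂X = 16X^3

∂Y/∂X = 16X^3 > 0 (assuming positive values)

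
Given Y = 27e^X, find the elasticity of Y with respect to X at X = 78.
Elasticity = 78

Elasticity = (dY/dX) · (X/Y)

dY/dX = 27·e^X
At X = 78: dY/dX = 27·e^78, Y = 27·e^78

Elasticity = (27·e^78) · (78 / (27·e^78)) = 78

Interpretation: for a small percentage change in X, the percentage change in Y is approximately 78.00 times as large.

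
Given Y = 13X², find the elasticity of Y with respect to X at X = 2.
Elasticity = 2

Elasticity = (dY/dX) · (X/Y)

dY/dX = 26·X
At X = 2: dY/dX = 52, Y = 52

Elasticity = 52 · (2 / 52) = 2

Interpretation: for a small percentage change in X, the percentage change in Y is approximately 2.00 times as large.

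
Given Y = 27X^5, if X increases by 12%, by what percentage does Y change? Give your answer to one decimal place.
76.2%

For Y = 27X^5:
If X → X(1 + 0.12)
Then Y → Y · (1 + 0.12)^5
     ≈ Y · 1.7623

Percentage change = ((1 + 0.12)^5 − 1) × 100% ≈ 76.2%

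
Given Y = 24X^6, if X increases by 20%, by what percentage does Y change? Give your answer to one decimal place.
198.6%

For Y = 24X^6:
If X → X(1 + 0.2)
Then Y → Y · (1 + 0.2)^6
     ≈ Y · 2.9860

Percentage change = ((1 + 0.2)^6 − 1) × 100% ≈ 198.6%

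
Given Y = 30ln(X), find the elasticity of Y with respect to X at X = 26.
Elasticity = 1/ln(26) ≈ 0.3069

Elasticity = (dY/dX) · (X/Y)

dY/dX = 30/X
At X = 26: dY/dX = 15/13, Y = 30·ln(26)

Elasticity = (15/13) · (26 / (30·ln(26))) = 1/ln(26) ≈ 0.3069

Interpretation: for a small percentage change in X, the percentage change in Y is approximately 0.31 times as large.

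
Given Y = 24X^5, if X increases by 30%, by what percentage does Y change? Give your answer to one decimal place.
271.3%

For Y = 24X^5:
If X → X(1 + 0.3)
Then Y → Y · (1 + 0.3)^5
     ≈ Y · 3.7129

Percentage change = ((1 + 0.3)^5 − 1) × 100% ≈ 271.3%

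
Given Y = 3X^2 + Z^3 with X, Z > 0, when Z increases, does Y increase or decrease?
Y increases

Taking the partial derivative:
∂Y/∂Z = 3Z^2

∂Y/∂Z = 3Z^2 > 0 (assuming positive values)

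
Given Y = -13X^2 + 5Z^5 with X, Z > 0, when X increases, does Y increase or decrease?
Y decreases

Taking the partial derivative:
∂Y/∂X = -26X

∂Y/∂X = -26X < 0 (assuming positive values)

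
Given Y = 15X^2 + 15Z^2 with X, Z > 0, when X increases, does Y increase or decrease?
Y increases

Taking the partial derivative:
∂Y/∂X = 30X

∂Y/∂X = 30X > 0 (assuming positive values)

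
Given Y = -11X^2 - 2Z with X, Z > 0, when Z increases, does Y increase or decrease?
Y decreases

Taking the partial derivative:
∂Y/∂Z = -2

∂Y/∂Z = -2 < 0 (assuming positive values)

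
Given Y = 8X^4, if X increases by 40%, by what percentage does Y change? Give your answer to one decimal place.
284.2%

For Y = 8X^4:
If X → X(1 + 0.4)
Then Y → Y · (1 + 0.4)^4
     = Y · 3.8416

Percentage change = ((1 + 0.4)^4 − 1) × 100% ≈ 284.2%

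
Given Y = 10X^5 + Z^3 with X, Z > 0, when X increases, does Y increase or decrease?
Y increases

Taking the partial derivative:
∂Y/∂X = 50X^4

∂Y/∂X = 50X^4 > 0 (assuming positive values)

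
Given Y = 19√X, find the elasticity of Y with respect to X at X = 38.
Elasticity = 1/2

Elasticity = (dY/dX) · (X/Y)

dY/dX = 19/(2·√X)
At X = 38: dY/dX = √38/4, Y = 19·√38

Elasticity = (√38/4) · (38 / (19·√38)) = 1/2

Interpretation: for a small percentage change in X, the percentage change in Y is approximately 0.50 times as large.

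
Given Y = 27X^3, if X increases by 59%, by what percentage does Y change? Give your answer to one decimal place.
302.0%

For Y = 27X^3:
If X → X(1 + 0.59)
Then Y → Y · (1 + 0.59)^3
     ≈ Y · 4.0197

Percentage change = ((1 + 0.59)^3 − 1) × 100% ≈ 302.0%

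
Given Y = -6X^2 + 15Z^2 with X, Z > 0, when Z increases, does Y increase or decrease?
Y increases

Taking the partial derivative:
∂Y/∂Z = 30Z

∂Y/∂Z = 30Z > 0 (assuming positive values)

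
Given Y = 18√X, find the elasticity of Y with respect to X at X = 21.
Elasticity = 1/2

Elasticity = (dY/dX) · (X/Y)

dY/dX = 9/√X
At X = 21: dY/dX = 3·√21/7, Y = 18·√21

Elasticity = (3·√21/7) · (21 / (18·√21)) = 1/2

Interpretation: for a small percentage change in X, the percentage change in Y is approximately 0.50 times as large.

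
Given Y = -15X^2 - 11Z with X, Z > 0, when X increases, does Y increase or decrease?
Y decreases

Taking the partial derivative:
∂Y/∂X = -30X

∂Y/∂X = -30X < 0 (assuming positive values)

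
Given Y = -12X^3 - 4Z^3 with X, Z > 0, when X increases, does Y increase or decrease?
Y decreases

Taking the partial derivative:
∂Y/∂X = -36X^2

∂Y/∂X = -36X^2 < 0 (assuming positive values)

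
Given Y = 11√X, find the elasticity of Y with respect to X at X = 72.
Elasticity = 1/2

Elasticity = (dY/dX) · (X/Y)

dY/dX = 11/(2·√X)
At X = 72: dY/dX = 11·√2/24, Y = 66·√2

Elasticity = (11·√2/24) · (72 / (66·√2)) = 1/2

Interpretation: for a small percentage change in X, the percentage change in Y is approximately 0.50 times as large.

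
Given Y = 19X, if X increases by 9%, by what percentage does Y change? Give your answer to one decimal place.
9.0%

For Y = 19X:
If X → X(1 + 0.09)
Then Y → Y · (1 + 0.09)^1
     = Y · 1.0900

Percentage change = ((1 + 0.09)^1 − 1) × 100% = 9.0%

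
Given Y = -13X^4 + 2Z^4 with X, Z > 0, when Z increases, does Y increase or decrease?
Y increases

Taking the partial derivative:
∂Y/∂Z = 8Z^3

∂Y/∂Z = 8Z^3 > 0 (assuming positive values)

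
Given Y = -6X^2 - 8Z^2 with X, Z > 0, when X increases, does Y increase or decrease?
Y decreases

Taking the partial derivative:
∂Y/∂X = -12X

∂Y/∂X = -12X < 0 (assuming positive values)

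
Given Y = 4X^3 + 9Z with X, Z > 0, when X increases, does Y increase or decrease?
Y increases

Taking the partial derivative:
∂Y/∂X = 12X^2

∂Y/∂X = 12X^2 > 0 (assuming positive values)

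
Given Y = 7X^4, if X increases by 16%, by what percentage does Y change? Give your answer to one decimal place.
81.1%

For Y = 7X^4:
If X → X(1 + 0.16)
Then Y → Y · (1 + 0.16)^4
     ≈ Y · 1.8106

Percentage change = ((1 + 0.16)^4 − 1) × 100% ≈ 81.1%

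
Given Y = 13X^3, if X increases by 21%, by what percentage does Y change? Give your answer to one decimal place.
77.2%

For Y = 13X^3:
If X → X(1 + 0.21)
Then Y → Y · (1 + 0.21)^3
     ≈ Y · 1.7716

Percentage change = ((1 + 0.21)^3 − 1) × 100% ≈ 77.2%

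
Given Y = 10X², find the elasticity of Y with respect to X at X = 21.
Elasticity = 2

Elasticity = (dY/dX) · (X/Y)

dY/dX = 20·X
At X = 21: dY/dX = 420, Y = 4410

Elasticity = 420 · (21 / 4410) = 2

Interpretation: for a small percentage change in X, the percentage change in Y is approximately 2.00 times as large.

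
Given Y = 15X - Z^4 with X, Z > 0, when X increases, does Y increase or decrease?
Y increases

Taking the partial derivative:
∂Y/∂X = 15

∂Y/∂X = 15 > 0 (assuming positive values)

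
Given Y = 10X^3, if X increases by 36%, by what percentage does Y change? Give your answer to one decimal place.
151.5%

For Y = 10X^3:
If X → X(1 + 0.36)
Then Y → Y · (1 + 0.36)^3
     ≈ Y · 2.5155

Percentage change = ((1 + 0.36)^3 − 1) × 100% ≈ 151.5%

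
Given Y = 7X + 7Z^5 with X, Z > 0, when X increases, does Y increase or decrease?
Y increases

Taking the partial derivative:
∂Y/∂X = 7

∂Y/∂X = 7 > 0 (assuming positive values)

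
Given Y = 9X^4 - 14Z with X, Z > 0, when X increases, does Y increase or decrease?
Y increases

Taking the partial derivative:
∂Y/∂X = 36X^3

∂Y/∂X = 36X^3 > 0 (assuming positive values)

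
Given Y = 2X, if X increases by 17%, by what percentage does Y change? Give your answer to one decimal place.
17.0%

For Y = 2X:
If X → X(1 + 0.17)
Then Y → Y · (1 + 0.17)^1
     = Y · 1.1700

Percentage change = ((1 + 0.17)^1 − 1) × 100% = 17.0%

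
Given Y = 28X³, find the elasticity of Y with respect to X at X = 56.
Elasticity = 3

Elasticity = (dY/dX) · (X/Y)

dY/dX = 84·X²
At X = 56: dY/dX = 263424, Y = 4917248

Elasticity = 263424 · (56 / 4917248) = 3

Interpretation: for a small percentage change in X, the percentage change in Y is approximately 3.00 times as large.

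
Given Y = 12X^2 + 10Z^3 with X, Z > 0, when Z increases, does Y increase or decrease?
Y increases

Taking the partial derivative:
∂Y/∂Z = 30Z^2

∂Y/∂Z = 30Z^2 > 0 (assuming positive values)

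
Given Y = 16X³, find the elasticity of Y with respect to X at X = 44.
Elasticity = 3

Elasticity = (dY/dX) · (X/Y)

dY/dX = 48·X²
At X = 44: dY/dX = 92928, Y = 1362944

Elasticity = 92928 · (44 / 1362944) = 3

Interpretation: for a small percentage change in X, the percentage change in Y is approximately 3.00 times as large.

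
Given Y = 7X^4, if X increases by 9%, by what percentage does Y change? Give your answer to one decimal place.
41.2%

For Y = 7X^4:
If X → X(1 + 0.09)
Then Y → Y · (1 + 0.09)^4
     ≈ Y · 1.4116

Percentage change = ((1 + 0.09)^4 − 1) × 100% ≈ 41.2%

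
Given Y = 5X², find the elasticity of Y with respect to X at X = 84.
Elasticity = 2

Elasticity = (dY/dX) · (X/Y)

dY/dX = 10·X
At X = 84: dY/dX = 840, Y = 35280

Elasticity = 840 · (84 / 35280) = 2

Interpretation: for a small percentage change in X, the percentage change in Y is approximately 2.00 times as large.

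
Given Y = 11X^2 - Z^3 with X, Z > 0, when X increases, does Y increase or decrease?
Y increases

Taking the partial derivative:
∂Y/∂X = 22X

∂Y/∂X = 22X > 0 (assuming positive values)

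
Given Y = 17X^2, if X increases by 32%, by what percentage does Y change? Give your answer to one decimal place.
74.2%

For Y = 17X^2:
If X → X(1 + 0.32)
Then Y → Y · (1 + 0.32)^2
     = Y · 1.7424

Percentage change = ((1 + 0.32)^2 − 1) × 100% ≈ 74.2%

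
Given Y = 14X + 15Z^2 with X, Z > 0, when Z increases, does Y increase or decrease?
Y increases

Taking the partial derivative:
∂Y/∂Z = 30Z

∂Y/∂Z = 30Z > 0 (assuming positive values)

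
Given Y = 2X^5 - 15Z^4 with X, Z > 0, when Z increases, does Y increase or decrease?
Y decreases

Taking the partial derivative:
∂Y/∂Z = -60Z^3

∂Y/∂Z = -60Z^3 < 0 (assuming positive values)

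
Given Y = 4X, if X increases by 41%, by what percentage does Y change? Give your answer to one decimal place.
41.0%

For Y = 4X:
If X → X(1 + 0.41)
Then Y → Y · (1 + 0.41)^1
     = Y · 1.4100

Percentage change = ((1 + 0.41)^1 − 1) × 100% = 41.0%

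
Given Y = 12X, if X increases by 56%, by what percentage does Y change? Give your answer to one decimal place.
56.0%

For Y = 12X:
If X → X(1 + 0.56)
Then Y → Y · (1 + 0.56)^1
     = Y · 1.5600

Percentage change = ((1 + 0.56)^1 − 1) × 100% = 56.0%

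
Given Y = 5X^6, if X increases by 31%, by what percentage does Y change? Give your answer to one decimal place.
405.4%

For Y = 5X^6:
If X → X(1 + 0.31)
Then Y → Y · (1 + 0.31)^6
     ≈ Y · 5.0539

Percentage change = ((1 + 0.31)^6 − 1) × 100% ≈ 405.4%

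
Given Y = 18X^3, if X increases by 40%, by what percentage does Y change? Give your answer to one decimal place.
174.4%

For Y = 18X^3:
If X → X(1 + 0.4)
Then Y → Y · (1 + 0.4)^3
     = Y · 2.7440

Percentage change = ((1 + 0.4)^3 − 1) × 100% = 174.4%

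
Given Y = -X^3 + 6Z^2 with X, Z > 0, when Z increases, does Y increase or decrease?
Y increases

Taking the partial derivative:
∂Y/∂Z = 12Z

∂Y/∂Z = 12Z > 0 (assuming positive values)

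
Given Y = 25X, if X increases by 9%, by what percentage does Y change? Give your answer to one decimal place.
9.0%

For Y = 25X:
If X → X(1 + 0.09)
Then Y → Y · (1 + 0.09)^1
     = Y · 1.0900

Percentage change = ((1 + 0.09)^1 − 1) × 100% = 9.0%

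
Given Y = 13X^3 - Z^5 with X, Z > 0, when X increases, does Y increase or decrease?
Y increases

Taking the partial derivative:
∂Y/∂X = 39X^2

∂Y/∂X = 39X^2 > 0 (assuming positive values)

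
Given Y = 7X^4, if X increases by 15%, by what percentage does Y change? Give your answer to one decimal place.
74.9%

For Y = 7X^4:
If X → X(1 + 0.15)
Then Y → Y · (1 + 0.15)^4
     ≈ Y · 1.7490

Percentage change = ((1 + 0.15)^4 − 1) × 100% ≈ 74.9%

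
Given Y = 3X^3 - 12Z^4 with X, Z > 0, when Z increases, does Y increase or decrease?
Y decreases

Taking the partial derivative:
∂Y/∂Z = -48Z^3

∂Y/∂Z = -48Z^3 < 0 (assuming positive values)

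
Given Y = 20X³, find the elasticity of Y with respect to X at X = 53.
Elasticity = 3

Elasticity = (dY/dX) · (X/Y)

dY/dX = 60·X²
At X = 53: dY/dX = 168540, Y = 2977540

Elasticity = 168540 · (53 / 2977540) = 3

Interpretation: for a small percentage change in X, the percentage change in Y is approximately 3.00 times as large.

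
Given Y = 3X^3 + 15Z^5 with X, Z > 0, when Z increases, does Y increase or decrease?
Y increases

Taking the partial derivative:
∂Y/∂Z = 75Z^4

∂Y/∂Z = 75Z^4 > 0 (assuming positive values)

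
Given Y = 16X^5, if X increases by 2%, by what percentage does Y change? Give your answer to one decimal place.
10.4%

For Y = 16X^5:
If X → X(1 + 0.02)
Then Y → Y · (1 + 0.02)^5
     ≈ Y · 1.1041

Percentage change = ((1 + 0.02)^5 − 1) × 100% ≈ 10.4%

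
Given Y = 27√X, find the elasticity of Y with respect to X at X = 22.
Elasticity = 1/2

Elasticity = (dY/dX) · (X/Y)

dY/dX = 27/(2·√X)
At X = 22: dY/dX = 27·√22/44, Y = 27·√22

Elasticity = (27·√22/44) · (22 / (27·√22)) = 1/2

Interpretation: for a small percentage change in X, the percentage change in Y is approximately 0.50 times as large.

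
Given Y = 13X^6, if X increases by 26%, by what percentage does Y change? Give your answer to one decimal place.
300.2%

For Y = 13X^6:
If X → X(1 + 0.26)
Then Y → Y · (1 + 0.26)^6
     ≈ Y · 4.0015

Percentage change = ((1 + 0.26)^6 − 1) × 100% ≈ 300.2%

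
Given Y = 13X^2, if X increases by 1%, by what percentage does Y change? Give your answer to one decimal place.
2.0%

For Y = 13X^2:
If X → X(1 + 0.01)
Then Y → Y · (1 + 0.01)^2
     = Y · 1.0201

Percentage change = ((1 + 0.01)^2 − 1) × 100% ≈ 2.0%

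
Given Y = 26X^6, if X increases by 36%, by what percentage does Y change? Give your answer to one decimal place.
532.8%

For Y = 26X^6:
If X → X(1 + 0.36)
Then Y → Y · (1 + 0.36)^6
     ≈ Y · 6.3275

Percentage change = ((1 + 0.36)^6 − 1) × 100% ≈ 532.8%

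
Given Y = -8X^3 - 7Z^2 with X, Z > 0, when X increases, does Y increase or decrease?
Y decreases

Taking the partial derivative:
∂Y/∂X = -24X^2

∂Y/∂X = -24X^2 < 0 (assuming positive values)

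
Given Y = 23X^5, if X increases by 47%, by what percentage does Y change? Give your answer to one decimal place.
586.4%

For Y = 23X^5:
If X → X(1 + 0.47)
Then Y → Y · (1 + 0.47)^5
     ≈ Y · 6.8641

Percentage change = ((1 + 0.47)^5 − 1) × 100% ≈ 586.4%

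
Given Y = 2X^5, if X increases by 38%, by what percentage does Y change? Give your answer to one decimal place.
400.5%

For Y = 2X^5:
If X → X(1 + 0.38)
Then Y → Y · (1 + 0.38)^5
     ≈ Y · 5.0049

Percentage change = ((1 + 0.38)^5 − 1) × 100% ≈ 400.5%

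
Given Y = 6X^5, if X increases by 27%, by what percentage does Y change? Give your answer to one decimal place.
230.4%

For Y = 6X^5:
If X → X(1 + 0.27)
Then Y → Y · (1 + 0.27)^5
     ≈ Y · 3.3038

Percentage change = ((1 + 0.27)^5 − 1) × 100% ≈ 230.4%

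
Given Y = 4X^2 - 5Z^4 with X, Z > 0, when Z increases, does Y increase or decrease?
Y decreases

Taking the partial derivative:
∂Y/∂Z = -20Z^3

∂Y/∂Z = -20Z^3 < 0 (assuming positive values)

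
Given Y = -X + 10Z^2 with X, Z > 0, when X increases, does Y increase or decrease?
Y decreases

Taking the partial derivative:
∂Y/∂X = -1

∂Y/∂X = -1 < 0 (assuming positive values)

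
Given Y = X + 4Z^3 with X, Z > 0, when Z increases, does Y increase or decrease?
Y increases

Taking the partial derivative:
∂Y/∂Z = 12Z^2

∂Y/∂Z = 12Z^2 > 0 (assuming positive values)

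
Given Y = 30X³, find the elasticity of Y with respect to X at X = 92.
Elasticity = 3

Elasticity = (dY/dX) · (X/Y)

dY/dX = 90·X²
At X = 92: dY/dX = 761760, Y = 23360640

Elasticity = 761760 · (92 / 23360640) = 3

Interpretation: for a small percentage change in X, the percentage change in Y is approximately 3.00 times as large.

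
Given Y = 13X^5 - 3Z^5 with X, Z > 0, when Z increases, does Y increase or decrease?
Y decreases

Taking the partial derivative:
∂Y/∂Z = -15Z^4

∂Y/∂Z = -15Z^4 < 0 (assuming positive values)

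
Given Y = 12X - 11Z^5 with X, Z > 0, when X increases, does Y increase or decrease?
Y increases

Taking the partial derivative:
∂Y/∂X = 12

∂Y/∂X = 12 > 0 (assuming positive values)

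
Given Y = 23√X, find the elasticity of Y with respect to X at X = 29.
Elasticity = 1/2

Elasticity = (dY/dX) · (X/Y)

dY/dX = 23/(2·√X)
At X = 29: dY/dX = 23·√29/58, Y = 23·√29

Elasticity = (23·√29/58) · (29 / (23·√29)) = 1/2

Interpretation: for a small percentage change in X, the percentage change in Y is approximately 0.50 times as large.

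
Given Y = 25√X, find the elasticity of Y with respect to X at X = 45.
Elasticity = 1/2

Elasticity = (dY/dX) · (X/Y)

dY/dX = 25/(2·√X)
At X = 45: dY/dX = 5·√5/6, Y = 75·√5

Elasticity = (5·√5/6) · (45 / (75·√5)) = 1/2

Interpretation: for a small percentage change in X, the percentage change in Y is approximately 0.50 times as large.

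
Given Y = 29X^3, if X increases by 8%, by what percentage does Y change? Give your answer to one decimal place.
26.0%

For Y = 29X^3:
If X → X(1 + 0.08)
Then Y → Y · (1 + 0.08)^3
     ≈ Y · 1.2597

Percentage change = ((1 + 0.08)^3 − 1) × 100% ≈ 26.0%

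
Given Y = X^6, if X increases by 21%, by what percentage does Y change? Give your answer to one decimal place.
213.8%

For Y = X^6:
If X → X(1 + 0.21)
Then Y → Y · (1 + 0.21)^6
     ≈ Y · 3.1384

Percentage change = ((1 + 0.21)^6 − 1) × 100% ≈ 213.8%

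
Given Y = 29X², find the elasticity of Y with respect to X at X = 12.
Elasticity = 2

Elasticity = (dY/dX) · (X/Y)

dY/dX = 58·X
At X = 12: dY/dX = 696, Y = 4176

Elasticity = 696 · (12 / 4176) = 2

Interpretation: for a small percentage change in X, the percentage change in Y is approximately 2.00 times as large.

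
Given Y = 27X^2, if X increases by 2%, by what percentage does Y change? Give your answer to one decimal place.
4.0%

For Y = 27X^2:
If X → X(1 + 0.02)
Then Y → Y · (1 + 0.02)^2
     = Y · 1.0404

Percentage change = ((1 + 0.02)^2 − 1) × 100% ≈ 4.0%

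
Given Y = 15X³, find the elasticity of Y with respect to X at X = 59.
Elasticity = 3

Elasticity = (dY/dX) · (X/Y)

dY/dX = 45·X²
At X = 59: dY/dX = 156645, Y = 3080685

Elasticity = 156645 · (59 / 3080685) = 3

Interpretation: for a small percentage change in X, the percentage change in Y is approximately 3.00 times as large.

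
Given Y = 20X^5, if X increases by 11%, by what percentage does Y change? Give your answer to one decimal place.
68.5%

For Y = 20X^5:
If X → X(1 + 0.11)
Then Y → Y · (1 + 0.11)^5
     ≈ Y · 1.6851

Percentage change = ((1 + 0.11)^5 − 1) × 100% ≈ 68.5%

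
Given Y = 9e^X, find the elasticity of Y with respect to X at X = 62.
Elasticity = 62

Elasticity = (dY/dX) · (X/Y)

dY/dX = 9·e^X
At X = 62: dY/dX = 9·e^62, Y = 9·e^62

Elasticity = (9·e^62) · (62 / (9·e^62)) = 62

Interpretation: for a small percentage change in X, the percentage change in Y is approximately 62.00 times as large.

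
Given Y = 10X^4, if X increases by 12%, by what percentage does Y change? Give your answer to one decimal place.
57.4%

For Y = 10X^4:
If X → X(1 + 0.12)
Then Y → Y · (1 + 0.12)^4
     ≈ Y · 1.5735

Percentage change = ((1 + 0.12)^4 − 1) × 100% ≈ 57.4%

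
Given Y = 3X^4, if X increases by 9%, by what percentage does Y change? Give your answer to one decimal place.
41.2%

For Y = 3X^4:
If X → X(1 + 0.09)
Then Y → Y · (1 + 0.09)^4
     ≈ Y · 1.4116

Percentage change = ((1 + 0.09)^4 − 1) × 100% ≈ 41.2%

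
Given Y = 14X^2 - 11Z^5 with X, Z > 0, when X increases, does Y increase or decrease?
Y increases

Taking the partial derivative:
∂Y/∂X = 28X

∂Y/∂X = 28X > 0 (assuming positive values)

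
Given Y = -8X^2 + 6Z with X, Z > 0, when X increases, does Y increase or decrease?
Y decreases

Taking the partial derivative:
∂Y/∂X = -16X

∂Y/∂X = -16X < 0 (assuming positive values)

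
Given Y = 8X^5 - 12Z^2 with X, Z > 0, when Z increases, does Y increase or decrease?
Y decreases

Taking the partial derivative:
∂Y/∂Z = -24Z

∂Y/∂Z = -24Z < 0 (assuming positive values)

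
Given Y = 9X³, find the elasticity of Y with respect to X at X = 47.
Elasticity = 3

Elasticity = (dY/dX) · (X/Y)

dY/dX = 27·X²
At X = 47: dY/dX = 59643, Y = 934407

Elasticity = 59643 · (47 / 934407) = 3

Interpretation: for a small percentage change in X, the percentage change in Y is approximately 3.00 times as large.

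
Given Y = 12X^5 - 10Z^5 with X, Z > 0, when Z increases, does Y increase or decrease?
Y decreases

Taking the partial derivative:
∂Y/∂Z = -50Z^4

∂Y/∂Z = -50Z^4 < 0 (assuming positive values)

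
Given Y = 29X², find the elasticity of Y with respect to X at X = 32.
Elasticity = 2

Elasticity = (dY/dX) · (X/Y)

dY/dX = 58·X
At X = 32: dY/dX = 1856, Y = 29696

Elasticity = 1856 · (32 / 29696) = 2

Interpretation: for a small percentage change in X, the percentage change in Y is approximately 2.00 times as large.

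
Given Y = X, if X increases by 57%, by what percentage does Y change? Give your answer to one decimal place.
57.0%

For Y = X:
If X → X(1 + 0.57)
Then Y → Y · (1 + 0.57)^1
     = Y · 1.5700

Percentage change = ((1 + 0.57)^1 − 1) × 100% = 57.0%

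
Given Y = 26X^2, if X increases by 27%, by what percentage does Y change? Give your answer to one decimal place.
61.3%

For Y = 26X^2:
If X → X(1 + 0.27)
Then Y → Y · (1 + 0.27)^2
     = Y · 1.6129

Percentage change = ((1 + 0.27)^2 − 1) × 100% ≈ 61.3%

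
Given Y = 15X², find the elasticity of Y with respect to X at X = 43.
Elasticity = 2

Elasticity = (dY/dX) · (X/Y)

dY/dX = 30·X
At X = 43: dY/dX = 1290, Y = 27735

Elasticity = 1290 · (43 / 27735) = 2

Interpretation: for a small percentage change in X, the percentage change in Y is approximately 2.00 times as large.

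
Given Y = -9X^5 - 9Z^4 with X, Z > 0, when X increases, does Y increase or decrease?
Y decreases

Taking the partial derivative:
∂Y/∂X = -45X^4

∂Y/∂X = -45X^4 < 0 (assuming positive values)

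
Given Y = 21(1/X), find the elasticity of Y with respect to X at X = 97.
Elasticity = -1

Elasticity = (dY/dX) · (X/Y)

dY/dX = -21/X²
At X = 97: dY/dX = -21/9409, Y = 21/97

Elasticity = (-21/9409) · (97 / (21/97)) = -1

Interpretation: for a small percentage change in X, the percentage change in Y is approximately -1.00 times as large.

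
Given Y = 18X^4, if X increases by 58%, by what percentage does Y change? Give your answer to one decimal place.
523.2%

For Y = 18X^4:
If X → X(1 + 0.58)
Then Y → Y · (1 + 0.58)^4
     ≈ Y · 6.2320

Percentage change = ((1 + 0.58)^4 − 1) × 100% ≈ 523.2%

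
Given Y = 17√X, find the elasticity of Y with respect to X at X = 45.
Elasticity = 1/2

Elasticity = (dY/dX) · (X/Y)

dY/dX = 17/(2·√X)
At X = 45: dY/dX = 17·√5/30, Y = 51·√5

Elasticity = (17·√5/30) · (45 / (51·√5)) = 1/2

Interpretation: for a small percentage change in X, the percentage change in Y is approximately 0.50 times as large.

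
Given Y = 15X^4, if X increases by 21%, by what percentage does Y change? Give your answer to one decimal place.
114.4%

For Y = 15X^4:
If X → X(1 + 0.21)
Then Y → Y · (1 + 0.21)^4
     ≈ Y · 2.1436

Percentage change = ((1 + 0.21)^4 − 1) × 100% ≈ 114.4%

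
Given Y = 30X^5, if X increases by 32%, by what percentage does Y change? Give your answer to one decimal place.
300.7%

For Y = 30X^5:
If X → X(1 + 0.32)
Then Y → Y · (1 + 0.32)^5
     ≈ Y · 4.0075

Percentage change = ((1 + 0.32)^5 − 1) × 100% ≈ 300.7%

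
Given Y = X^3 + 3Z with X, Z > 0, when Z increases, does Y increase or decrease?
Y increases

Taking the partial derivative:
∂Y/∂Z = 3

∂Y/∂Z = 3 > 0 (assuming positive values)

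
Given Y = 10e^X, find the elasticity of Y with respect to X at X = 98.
Elasticity = 98

Elasticity = (dY/dX) · (X/Y)

dY/dX = 10·e^X
At X = 98: dY/dX = 10·e^98, Y = 10·e^98

Elasticity = (10·e^98) · (98 / (10·e^98)) = 98

Interpretation: for a small percentage change in X, the percentage change in Y is approximately 98.00 times as large.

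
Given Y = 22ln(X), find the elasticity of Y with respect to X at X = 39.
Elasticity = 1/ln(39) ≈ 0.2730

Elasticity = (dY/dX) · (X/Y)

dY/dX = 22/X
At X = 39: dY/dX = 22/39, Y = 22·ln(39)

Elasticity = (22/39) · (39 / (22·ln(39))) = 1/ln(39) ≈ 0.2730

Interpretation: for a small percentage change in X, the percentage change in Y is approximately 0.27 times as large.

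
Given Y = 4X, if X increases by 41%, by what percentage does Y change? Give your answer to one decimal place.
41.0%

For Y = 4X:
If X → X(1 + 0.41)
Then Y → Y · (1 + 0.41)^1
     = Y · 1.4100

Percentage change = ((1 + 0.41)^1 − 1) × 100% = 41.0%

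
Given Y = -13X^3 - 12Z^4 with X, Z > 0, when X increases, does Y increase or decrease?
Y decreases

Taking the partial derivative:
∂Y/∂X = -39X^2

∂Y/∂X = -39X^2 < 0 (assuming positive values)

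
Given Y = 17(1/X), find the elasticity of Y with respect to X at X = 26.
Elasticity = -1

Elasticity = (dY/dX) · (X/Y)

dY/dX = -17/X²
At X = 26: dY/dX = -17/676, Y = 17/26

Elasticity = (-17/676) · (26 / (17/26)) = -1

Interpretation: for a small percentage change in X, the percentage change in Y is approximately -1.00 times as large.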